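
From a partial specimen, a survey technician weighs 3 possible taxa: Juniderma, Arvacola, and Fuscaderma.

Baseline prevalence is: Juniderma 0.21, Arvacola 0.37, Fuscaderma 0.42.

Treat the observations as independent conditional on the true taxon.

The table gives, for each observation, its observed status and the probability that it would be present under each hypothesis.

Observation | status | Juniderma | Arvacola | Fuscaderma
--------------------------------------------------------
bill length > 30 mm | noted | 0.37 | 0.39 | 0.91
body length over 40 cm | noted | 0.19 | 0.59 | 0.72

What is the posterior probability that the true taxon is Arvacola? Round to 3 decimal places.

Multiply each prior by the joint likelihood of the evidence pattern:
  Juniderma: 0.21 × 0.37 × 0.19 = 0.014763
  Arvacola: 0.37 × 0.39 × 0.59 = 0.085137
  Fuscaderma: 0.42 × 0.91 × 0.72 = 0.27518
The unnormalized weights sum to 0.37508.
P(Arvacola | evidence) = 0.085137 / 0.37508 ≈ 0.227.

0.227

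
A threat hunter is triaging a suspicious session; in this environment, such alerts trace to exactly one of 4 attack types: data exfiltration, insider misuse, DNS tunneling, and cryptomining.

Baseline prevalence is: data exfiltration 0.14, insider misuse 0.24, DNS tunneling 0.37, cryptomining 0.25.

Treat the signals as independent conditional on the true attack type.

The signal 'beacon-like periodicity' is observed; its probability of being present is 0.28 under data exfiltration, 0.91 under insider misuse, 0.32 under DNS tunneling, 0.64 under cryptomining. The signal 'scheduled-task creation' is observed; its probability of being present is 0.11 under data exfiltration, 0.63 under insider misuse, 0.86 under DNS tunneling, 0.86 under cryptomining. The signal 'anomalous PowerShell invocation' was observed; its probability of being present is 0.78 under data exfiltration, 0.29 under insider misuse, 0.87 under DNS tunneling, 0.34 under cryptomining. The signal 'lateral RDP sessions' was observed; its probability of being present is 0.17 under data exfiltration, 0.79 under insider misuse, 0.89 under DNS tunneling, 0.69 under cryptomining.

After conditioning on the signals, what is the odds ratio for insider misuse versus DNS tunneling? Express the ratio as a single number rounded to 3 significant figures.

0.400

Posterior odds equal prior odds times the likelihood ratio; only the two competing hypotheses matter.
  insider misuse: 0.24 × 0.91 × 0.63 × 0.29 × 0.79 = 0.031522
  DNS tunneling: 0.37 × 0.32 × 0.86 × 0.87 × 0.89 = 0.078842
Odds(insider misuse : DNS tunneling) = 0.031522 / 0.078842 ≈ 0.400.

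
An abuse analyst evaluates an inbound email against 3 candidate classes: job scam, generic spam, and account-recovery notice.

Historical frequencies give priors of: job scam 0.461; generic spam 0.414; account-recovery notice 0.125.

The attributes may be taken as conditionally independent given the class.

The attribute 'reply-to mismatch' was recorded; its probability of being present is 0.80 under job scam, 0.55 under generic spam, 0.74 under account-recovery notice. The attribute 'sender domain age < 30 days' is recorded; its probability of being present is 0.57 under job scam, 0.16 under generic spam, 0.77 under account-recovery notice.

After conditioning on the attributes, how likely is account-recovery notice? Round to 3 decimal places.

0.224

For each hypothesis, the unnormalized posterior weight is prior × product of the attribute likelihoods:
  job scam: 0.461 × 0.80 × 0.57 = 0.21022
  generic spam: 0.414 × 0.55 × 0.16 = 0.036432
  account-recovery notice: 0.125 × 0.74 × 0.77 = 0.071225
The unnormalized weights sum to 0.31787.
P(account-recovery notice | evidence) = 0.071225 / 0.31787 ≈ 0.224.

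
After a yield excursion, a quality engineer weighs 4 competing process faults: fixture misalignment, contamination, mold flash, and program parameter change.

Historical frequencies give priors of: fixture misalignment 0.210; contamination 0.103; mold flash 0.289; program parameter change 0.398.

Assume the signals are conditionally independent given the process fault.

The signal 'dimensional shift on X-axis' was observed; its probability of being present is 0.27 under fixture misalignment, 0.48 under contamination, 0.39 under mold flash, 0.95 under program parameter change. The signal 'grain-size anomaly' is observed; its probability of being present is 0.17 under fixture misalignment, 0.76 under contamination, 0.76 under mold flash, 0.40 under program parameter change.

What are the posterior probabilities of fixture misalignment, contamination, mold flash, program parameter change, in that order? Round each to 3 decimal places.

Multiply each prior by the joint likelihood of the signal pattern:
  fixture misalignment: 0.210 × 0.27 × 0.17 = 0.009639
  contamination: 0.103 × 0.48 × 0.76 = 0.037574
  mold flash: 0.289 × 0.39 × 0.76 = 0.08566
  program parameter change: 0.398 × 0.95 × 0.40 = 0.15124
Marginal likelihood of the evidence = 0.28411.
P(fixture misalignment | evidence) = 0.009639 / 0.28411 ≈ 0.034
P(contamination | evidence) = 0.037574 / 0.28411 ≈ 0.132
P(mold flash | evidence) = 0.08566 / 0.28411 ≈ 0.301
P(program parameter change | evidence) = 0.15124 / 0.28411 ≈ 0.532

0.034, 0.132, 0.301, 0.532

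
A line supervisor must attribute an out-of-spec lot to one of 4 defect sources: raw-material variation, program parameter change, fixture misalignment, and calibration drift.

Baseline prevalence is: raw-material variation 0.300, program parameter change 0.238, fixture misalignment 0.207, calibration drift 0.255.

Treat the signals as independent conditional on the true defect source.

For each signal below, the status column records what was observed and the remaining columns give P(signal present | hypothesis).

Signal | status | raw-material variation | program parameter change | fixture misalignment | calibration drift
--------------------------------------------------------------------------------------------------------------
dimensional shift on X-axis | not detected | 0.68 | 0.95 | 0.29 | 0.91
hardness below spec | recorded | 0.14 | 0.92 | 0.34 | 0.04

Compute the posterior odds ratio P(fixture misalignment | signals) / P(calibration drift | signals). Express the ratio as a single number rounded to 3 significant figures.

54.4

Posterior odds equal prior odds times the likelihood ratio; only the two competing hypotheses matter (using 1 − P(present | H) for each absent signal).
  fixture misalignment: 0.207 × (1 − 0.29) × 0.34 = 0.04997
  calibration drift: 0.255 × (1 − 0.91) × 0.04 = 0.000918
Posterior odds = 0.04997 / 0.000918 ≈ 54.4.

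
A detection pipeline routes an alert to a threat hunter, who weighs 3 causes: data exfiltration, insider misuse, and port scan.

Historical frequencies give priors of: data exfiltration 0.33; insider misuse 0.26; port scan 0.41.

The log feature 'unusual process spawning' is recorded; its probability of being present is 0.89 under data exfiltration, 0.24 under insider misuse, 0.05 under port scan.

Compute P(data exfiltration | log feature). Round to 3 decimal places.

0.780

For each hypothesis, the unnormalized posterior weight is prior × likelihood:
  data exfiltration: 0.33 × 0.89 = 0.2937
  insider misuse: 0.26 × 0.24 = 0.0624
  port scan: 0.41 × 0.05 = 0.0205
Marginal likelihood of the evidence = 0.3766.
P(data exfiltration | evidence) = 0.2937 / 0.3766 ≈ 0.780.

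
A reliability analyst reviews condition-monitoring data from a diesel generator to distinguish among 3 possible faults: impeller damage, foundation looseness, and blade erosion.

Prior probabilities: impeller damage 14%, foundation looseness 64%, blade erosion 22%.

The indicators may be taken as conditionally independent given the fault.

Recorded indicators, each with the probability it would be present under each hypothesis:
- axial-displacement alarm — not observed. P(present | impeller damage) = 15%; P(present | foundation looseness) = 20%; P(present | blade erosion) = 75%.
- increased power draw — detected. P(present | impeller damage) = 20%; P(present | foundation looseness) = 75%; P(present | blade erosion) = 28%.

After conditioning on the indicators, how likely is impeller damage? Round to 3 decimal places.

Multiply each prior by the joint likelihood of the indicator pattern (using 1 − P(present | H) for each absent indicator):
  impeller damage: 0.14 × (1 − 0.15) × 0.20 = 0.0238
  foundation looseness: 0.64 × (1 − 0.20) × 0.75 = 0.384
  blade erosion: 0.22 × (1 − 0.75) × 0.28 = 0.0154
Normalizing constant Z = 0.0238 + 0.384 + 0.0154 = 0.4232.
P(impeller damage | evidence) = 0.0238 / 0.4232 ≈ 0.056.

0.056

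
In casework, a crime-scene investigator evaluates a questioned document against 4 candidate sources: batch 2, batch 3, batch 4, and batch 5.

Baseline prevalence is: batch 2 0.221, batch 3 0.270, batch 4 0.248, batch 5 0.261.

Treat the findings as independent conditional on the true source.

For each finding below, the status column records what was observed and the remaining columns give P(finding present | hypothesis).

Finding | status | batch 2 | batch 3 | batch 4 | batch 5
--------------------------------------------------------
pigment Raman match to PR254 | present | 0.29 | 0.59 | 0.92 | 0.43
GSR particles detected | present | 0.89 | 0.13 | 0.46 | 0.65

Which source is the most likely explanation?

For each hypothesis, the unnormalized posterior weight is prior × product of the finding likelihoods:
  batch 2: 0.221 × 0.29 × 0.89 = 0.05704
  batch 3: 0.270 × 0.59 × 0.13 = 0.020709
  batch 4: 0.248 × 0.92 × 0.46 = 0.10495
  batch 5: 0.261 × 0.43 × 0.65 = 0.07295
The unnormalized weights sum to 0.25565.
P(batch 2 | evidence) ≈ 0.05704 / 0.25565 ≈ 0.223
P(batch 3 | evidence) ≈ 0.020709 / 0.25565 ≈ 0.081
P(batch 4 | evidence) ≈ 0.10495 / 0.25565 ≈ 0.411
P(batch 5 | evidence) ≈ 0.07295 / 0.25565 ≈ 0.285
The largest is 0.411, so batch 4 is most probable.

batch 4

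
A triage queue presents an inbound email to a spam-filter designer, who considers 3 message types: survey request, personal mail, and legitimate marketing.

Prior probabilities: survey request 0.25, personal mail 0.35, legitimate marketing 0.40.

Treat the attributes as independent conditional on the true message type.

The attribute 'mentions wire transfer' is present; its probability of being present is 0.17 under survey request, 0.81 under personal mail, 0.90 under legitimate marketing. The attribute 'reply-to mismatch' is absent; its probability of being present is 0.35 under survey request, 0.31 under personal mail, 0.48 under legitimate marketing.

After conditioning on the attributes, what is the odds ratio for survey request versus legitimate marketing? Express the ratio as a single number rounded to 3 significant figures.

The normalizing constant cancels in an odds ratio, so compute prior × likelihood for the two hypotheses only (using 1 − P(present | H) for each absent attribute):
  survey request: 0.25 × 0.17 × (1 − 0.35) = 0.027625
  legitimate marketing: 0.40 × 0.90 × (1 − 0.48) = 0.1872
Odds(survey request : legitimate marketing) = 0.027625 / 0.1872 ≈ 0.148.

0.148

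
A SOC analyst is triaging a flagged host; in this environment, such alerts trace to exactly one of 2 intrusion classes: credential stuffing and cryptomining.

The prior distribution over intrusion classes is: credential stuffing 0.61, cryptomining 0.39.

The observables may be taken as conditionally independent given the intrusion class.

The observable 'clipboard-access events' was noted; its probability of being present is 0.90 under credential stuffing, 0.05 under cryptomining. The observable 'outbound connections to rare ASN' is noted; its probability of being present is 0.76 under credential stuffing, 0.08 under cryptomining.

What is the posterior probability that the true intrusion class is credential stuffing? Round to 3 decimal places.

By Bayes' rule with conditional independence, the unnormalized weight for each hypothesis is prior × ∏ likelihoods:
  credential stuffing: 0.61 × 0.90 × 0.76 = 0.41724
  cryptomining: 0.39 × 0.05 × 0.08 = 0.00156
Normalizing constant Z = 0.41724 + 0.00156 = 0.4188.
P(credential stuffing | evidence) = 0.41724 / 0.4188 ≈ 0.996.

0.996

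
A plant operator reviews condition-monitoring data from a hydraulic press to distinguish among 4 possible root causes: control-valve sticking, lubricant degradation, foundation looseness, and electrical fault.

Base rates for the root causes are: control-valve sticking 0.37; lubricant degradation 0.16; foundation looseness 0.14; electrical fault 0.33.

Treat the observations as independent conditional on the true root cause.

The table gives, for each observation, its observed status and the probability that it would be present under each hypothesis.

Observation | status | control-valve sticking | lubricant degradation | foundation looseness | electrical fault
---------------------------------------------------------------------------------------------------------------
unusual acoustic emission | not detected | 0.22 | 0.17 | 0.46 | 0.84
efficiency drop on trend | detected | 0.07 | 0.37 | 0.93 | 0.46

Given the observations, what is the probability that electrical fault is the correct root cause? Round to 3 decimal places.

0.148

By Bayes' rule with conditional independence, the unnormalized weight for each hypothesis is prior × ∏ likelihoods (using 1 − P(present | H) for each absent observation):
  control-valve sticking: 0.37 × (1 − 0.22) × 0.07 = 0.020202
  lubricant degradation: 0.16 × (1 − 0.17) × 0.37 = 0.049136
  foundation looseness: 0.14 × (1 − 0.46) × 0.93 = 0.070308
  electrical fault: 0.33 × (1 − 0.84) × 0.46 = 0.024288
The unnormalized weights sum to 0.16393.
P(electrical fault | evidence) = 0.024288 / 0.16393 ≈ 0.148.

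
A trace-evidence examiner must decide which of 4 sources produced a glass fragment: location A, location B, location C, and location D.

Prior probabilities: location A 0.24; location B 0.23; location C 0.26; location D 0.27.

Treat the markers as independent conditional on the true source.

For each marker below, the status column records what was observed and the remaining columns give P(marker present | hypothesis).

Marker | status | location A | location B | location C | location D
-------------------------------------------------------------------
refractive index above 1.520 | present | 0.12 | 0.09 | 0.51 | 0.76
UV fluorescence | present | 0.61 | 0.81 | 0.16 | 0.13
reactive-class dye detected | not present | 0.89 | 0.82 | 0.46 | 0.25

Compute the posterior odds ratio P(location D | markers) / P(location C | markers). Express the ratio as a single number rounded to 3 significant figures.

The normalizing constant cancels in an odds ratio, so compute prior × likelihood for the two hypotheses only (using 1 − P(present | H) for each absent marker):
  location D: 0.27 × 0.76 × 0.13 × (1 − 0.25) = 0.020007
  location C: 0.26 × 0.51 × 0.16 × (1 − 0.46) = 0.011457
Odds(location D : location C) = 0.020007 / 0.011457 ≈ 1.75.

1.75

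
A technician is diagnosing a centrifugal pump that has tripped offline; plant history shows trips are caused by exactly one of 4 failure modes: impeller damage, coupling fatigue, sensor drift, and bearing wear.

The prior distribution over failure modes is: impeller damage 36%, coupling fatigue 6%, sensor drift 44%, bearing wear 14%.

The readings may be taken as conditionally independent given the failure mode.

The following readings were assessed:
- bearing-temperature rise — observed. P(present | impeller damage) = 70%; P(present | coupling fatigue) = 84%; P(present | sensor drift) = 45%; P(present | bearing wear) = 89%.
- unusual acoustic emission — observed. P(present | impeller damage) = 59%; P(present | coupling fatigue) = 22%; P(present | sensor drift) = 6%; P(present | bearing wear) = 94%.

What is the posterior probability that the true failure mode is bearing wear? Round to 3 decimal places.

0.406

By Bayes' rule with conditional independence, the unnormalized weight for each hypothesis is prior × ∏ likelihoods:
  impeller damage: 0.36 × 0.70 × 0.59 = 0.14868
  coupling fatigue: 0.06 × 0.84 × 0.22 = 0.011088
  sensor drift: 0.44 × 0.45 × 0.06 = 0.01188
  bearing wear: 0.14 × 0.89 × 0.94 = 0.11712
Normalizing constant Z = 0.14868 + 0.011088 + 0.01188 + 0.11712 = 0.28877.
P(bearing wear | evidence) = 0.11712 / 0.28877 ≈ 0.406.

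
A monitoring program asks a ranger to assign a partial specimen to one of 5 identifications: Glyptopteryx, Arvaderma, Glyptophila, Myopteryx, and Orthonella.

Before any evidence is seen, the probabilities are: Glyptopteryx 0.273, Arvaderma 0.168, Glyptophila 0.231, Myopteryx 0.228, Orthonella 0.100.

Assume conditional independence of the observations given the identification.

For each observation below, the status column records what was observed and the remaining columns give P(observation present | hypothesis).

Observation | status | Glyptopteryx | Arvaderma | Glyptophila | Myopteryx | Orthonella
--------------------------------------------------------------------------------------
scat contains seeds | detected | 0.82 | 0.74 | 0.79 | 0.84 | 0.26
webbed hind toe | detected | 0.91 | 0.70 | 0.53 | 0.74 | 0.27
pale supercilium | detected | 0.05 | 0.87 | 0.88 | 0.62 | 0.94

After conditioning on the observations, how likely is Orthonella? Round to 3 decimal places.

0.025

For each hypothesis, the unnormalized posterior weight is prior × product of the observation likelihoods:
  Glyptopteryx: 0.273 × 0.82 × 0.91 × 0.05 = 0.010186
  Arvaderma: 0.168 × 0.74 × 0.70 × 0.87 = 0.075711
  Glyptophila: 0.231 × 0.79 × 0.53 × 0.88 = 0.085113
  Myopteryx: 0.228 × 0.84 × 0.74 × 0.62 = 0.087869
  Orthonella: 0.100 × 0.26 × 0.27 × 0.94 = 0.0065988
Normalizing constant Z = 0.010186 + 0.075711 + 0.085113 + 0.087869 + 0.0065988 = 0.26548.
P(Orthonella | evidence) = 0.0065988 / 0.26548 ≈ 0.025.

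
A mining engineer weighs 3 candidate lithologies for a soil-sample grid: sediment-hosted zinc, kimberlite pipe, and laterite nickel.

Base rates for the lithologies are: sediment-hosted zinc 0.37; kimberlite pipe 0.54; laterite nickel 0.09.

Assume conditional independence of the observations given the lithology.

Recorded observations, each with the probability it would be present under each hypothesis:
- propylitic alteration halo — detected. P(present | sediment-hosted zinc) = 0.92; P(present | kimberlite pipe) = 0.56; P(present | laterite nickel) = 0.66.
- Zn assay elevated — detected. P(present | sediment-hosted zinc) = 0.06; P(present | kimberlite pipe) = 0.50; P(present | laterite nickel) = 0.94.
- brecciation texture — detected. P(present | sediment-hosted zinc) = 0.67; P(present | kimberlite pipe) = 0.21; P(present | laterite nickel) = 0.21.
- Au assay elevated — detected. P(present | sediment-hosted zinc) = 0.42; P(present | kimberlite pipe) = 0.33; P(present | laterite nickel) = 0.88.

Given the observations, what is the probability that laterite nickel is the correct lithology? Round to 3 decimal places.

For each hypothesis, the unnormalized posterior weight is prior × product of the observation likelihoods:
  sediment-hosted zinc: 0.37 × 0.92 × 0.06 × 0.67 × 0.42 = 0.0057473
  kimberlite pipe: 0.54 × 0.56 × 0.50 × 0.21 × 0.33 = 0.010478
  laterite nickel: 0.09 × 0.66 × 0.94 × 0.21 × 0.88 = 0.010318
Marginal likelihood of the evidence = 0.026544.
P(laterite nickel | evidence) = 0.010318 / 0.026544 ≈ 0.389.

0.389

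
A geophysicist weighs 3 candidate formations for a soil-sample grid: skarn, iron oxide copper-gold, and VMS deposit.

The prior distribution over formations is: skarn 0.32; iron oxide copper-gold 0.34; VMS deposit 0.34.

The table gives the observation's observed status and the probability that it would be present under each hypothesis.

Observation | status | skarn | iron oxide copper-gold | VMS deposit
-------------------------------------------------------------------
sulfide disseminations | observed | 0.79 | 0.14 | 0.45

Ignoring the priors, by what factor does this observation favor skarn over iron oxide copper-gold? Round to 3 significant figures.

Likelihood of this observation under each hypothesis:
  skarn: 0.79
  iron oxide copper-gold: 0.14
Bayes factor = 0.79 / 0.14 ≈ 5.64

5.64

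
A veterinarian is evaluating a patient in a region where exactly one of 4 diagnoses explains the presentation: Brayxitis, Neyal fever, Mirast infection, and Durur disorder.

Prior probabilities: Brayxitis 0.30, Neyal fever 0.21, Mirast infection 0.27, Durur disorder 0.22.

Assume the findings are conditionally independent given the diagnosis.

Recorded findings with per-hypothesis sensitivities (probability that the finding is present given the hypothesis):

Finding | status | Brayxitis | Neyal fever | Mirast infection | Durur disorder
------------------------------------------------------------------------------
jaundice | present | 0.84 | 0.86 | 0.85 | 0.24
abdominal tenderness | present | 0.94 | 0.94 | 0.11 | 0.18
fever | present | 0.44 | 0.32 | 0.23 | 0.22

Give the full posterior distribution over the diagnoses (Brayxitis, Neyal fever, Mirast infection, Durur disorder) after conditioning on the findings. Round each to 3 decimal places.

For each hypothesis, the unnormalized posterior weight is prior × product of the finding likelihoods:
  Brayxitis: 0.30 × 0.84 × 0.94 × 0.44 = 0.10423
  Neyal fever: 0.21 × 0.86 × 0.94 × 0.32 = 0.054324
  Mirast infection: 0.27 × 0.85 × 0.11 × 0.23 = 0.0058064
  Durur disorder: 0.22 × 0.24 × 0.18 × 0.22 = 0.0020909
Normalizing constant Z = 0.10423 + 0.054324 + 0.0058064 + 0.0020909 = 0.16645.
P(Brayxitis | evidence) = 0.10423 / 0.16645 ≈ 0.626
P(Neyal fever | evidence) = 0.054324 / 0.16645 ≈ 0.326
P(Mirast infection | evidence) = 0.0058064 / 0.16645 ≈ 0.035
P(Durur disorder | evidence) = 0.0020909 / 0.16645 ≈ 0.013

0.626, 0.326, 0.035, 0.013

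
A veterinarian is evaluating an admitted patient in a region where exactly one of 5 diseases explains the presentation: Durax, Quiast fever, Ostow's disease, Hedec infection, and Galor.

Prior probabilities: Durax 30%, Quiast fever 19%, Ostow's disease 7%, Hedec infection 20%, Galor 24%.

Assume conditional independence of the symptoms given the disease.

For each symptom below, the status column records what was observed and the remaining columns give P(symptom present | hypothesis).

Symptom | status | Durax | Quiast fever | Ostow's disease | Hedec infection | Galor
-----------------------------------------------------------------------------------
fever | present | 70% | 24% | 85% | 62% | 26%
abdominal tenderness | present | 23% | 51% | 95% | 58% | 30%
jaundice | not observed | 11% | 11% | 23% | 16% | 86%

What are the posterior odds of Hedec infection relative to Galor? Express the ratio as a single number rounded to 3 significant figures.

The normalizing constant cancels in an odds ratio, so compute prior × likelihood for the two hypotheses only (using 1 − P(present | H) for each absent symptom):
  Hedec infection: 0.20 × 0.62 × 0.58 × (1 − 0.16) = 0.060413
  Galor: 0.24 × 0.26 × 0.30 × (1 − 0.86) = 0.0026208
Odds(Hedec infection : Galor) = 0.060413 / 0.0026208 ≈ 23.1.

23.1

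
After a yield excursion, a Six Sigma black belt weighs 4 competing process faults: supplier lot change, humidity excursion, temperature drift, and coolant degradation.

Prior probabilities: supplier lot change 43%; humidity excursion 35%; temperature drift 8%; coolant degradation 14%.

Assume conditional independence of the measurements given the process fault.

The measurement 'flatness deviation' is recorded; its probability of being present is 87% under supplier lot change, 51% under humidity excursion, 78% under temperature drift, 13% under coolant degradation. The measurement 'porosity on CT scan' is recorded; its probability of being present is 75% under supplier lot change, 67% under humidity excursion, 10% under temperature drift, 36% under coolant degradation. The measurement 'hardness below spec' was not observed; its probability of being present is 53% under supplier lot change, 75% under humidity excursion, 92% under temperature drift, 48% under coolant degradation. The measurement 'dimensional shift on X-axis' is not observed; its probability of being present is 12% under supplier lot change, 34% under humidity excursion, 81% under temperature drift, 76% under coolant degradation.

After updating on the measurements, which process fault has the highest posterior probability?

supplier lot change

By Bayes' rule with conditional independence, the unnormalized weight for each hypothesis is prior × ∏ likelihoods (using 1 − P(present | H) for each absent measurement):
  supplier lot change: 0.43 × 0.87 × 0.75 × (1 − 0.53) × (1 − 0.12) = 0.11605
  humidity excursion: 0.35 × 0.51 × 0.67 × (1 − 0.75) × (1 − 0.34) = 0.019733
  temperature drift: 0.08 × 0.78 × 0.10 × (1 − 0.92) × (1 − 0.81) = 9.4848e-05
  coolant degradation: 0.14 × 0.13 × 0.36 × (1 − 0.48) × (1 − 0.76) = 0.00081769
Marginal likelihood of the evidence = 0.13669.
P(supplier lot change | evidence) ≈ 0.11605 / 0.13669 ≈ 0.849
P(humidity excursion | evidence) ≈ 0.019733 / 0.13669 ≈ 0.144
P(temperature drift | evidence) ≈ 9.4848e-05 / 0.13669 ≈ 0.001
P(coolant degradation | evidence) ≈ 0.00081769 / 0.13669 ≈ 0.006
The largest is 0.849, so supplier lot change is most probable.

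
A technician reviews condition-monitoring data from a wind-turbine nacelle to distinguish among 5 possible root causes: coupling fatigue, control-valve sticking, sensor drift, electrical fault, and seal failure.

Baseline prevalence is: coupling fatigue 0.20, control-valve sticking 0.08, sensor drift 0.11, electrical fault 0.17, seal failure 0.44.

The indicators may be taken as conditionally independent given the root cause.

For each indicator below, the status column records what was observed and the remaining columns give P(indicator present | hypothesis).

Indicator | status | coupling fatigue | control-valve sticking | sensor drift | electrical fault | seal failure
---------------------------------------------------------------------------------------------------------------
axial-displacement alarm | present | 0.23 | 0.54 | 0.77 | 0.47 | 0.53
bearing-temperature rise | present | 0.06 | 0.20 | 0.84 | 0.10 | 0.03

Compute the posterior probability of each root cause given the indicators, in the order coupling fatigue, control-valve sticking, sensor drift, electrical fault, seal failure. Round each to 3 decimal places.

0.028, 0.089, 0.729, 0.082, 0.072

Multiply each prior by the joint likelihood of the indicator pattern:
  coupling fatigue: 0.20 × 0.23 × 0.06 = 0.00276
  control-valve sticking: 0.08 × 0.54 × 0.20 = 0.00864
  sensor drift: 0.11 × 0.77 × 0.84 = 0.071148
  electrical fault: 0.17 × 0.47 × 0.10 = 0.00799
  seal failure: 0.44 × 0.53 × 0.03 = 0.006996
Normalizing constant Z = 0.00276 + 0.00864 + 0.071148 + 0.00799 + 0.006996 = 0.097534.
P(coupling fatigue | evidence) = 0.00276 / 0.097534 ≈ 0.028
P(control-valve sticking | evidence) = 0.00864 / 0.097534 ≈ 0.089
P(sensor drift | evidence) = 0.071148 / 0.097534 ≈ 0.729
P(electrical fault | evidence) = 0.00799 / 0.097534 ≈ 0.082
P(seal failure | evidence) = 0.006996 / 0.097534 ≈ 0.072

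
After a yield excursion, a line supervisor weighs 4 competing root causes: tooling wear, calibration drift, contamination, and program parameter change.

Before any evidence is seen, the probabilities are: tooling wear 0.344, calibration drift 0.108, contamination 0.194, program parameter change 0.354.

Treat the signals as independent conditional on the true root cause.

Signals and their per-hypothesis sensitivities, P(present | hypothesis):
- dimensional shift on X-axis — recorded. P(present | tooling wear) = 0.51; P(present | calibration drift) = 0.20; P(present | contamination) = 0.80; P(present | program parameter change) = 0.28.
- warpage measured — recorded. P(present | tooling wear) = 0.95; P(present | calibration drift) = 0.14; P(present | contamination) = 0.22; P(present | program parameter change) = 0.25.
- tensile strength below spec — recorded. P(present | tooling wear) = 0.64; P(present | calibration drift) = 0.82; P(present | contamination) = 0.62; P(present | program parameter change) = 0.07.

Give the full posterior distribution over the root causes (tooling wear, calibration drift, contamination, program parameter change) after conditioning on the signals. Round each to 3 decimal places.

0.808, 0.019, 0.160, 0.013

For each hypothesis, the unnormalized posterior weight is prior × product of the signal likelihoods:
  tooling wear: 0.344 × 0.51 × 0.95 × 0.64 = 0.10667
  calibration drift: 0.108 × 0.20 × 0.14 × 0.82 = 0.0024797
  contamination: 0.194 × 0.80 × 0.22 × 0.62 = 0.021169
  program parameter change: 0.354 × 0.28 × 0.25 × 0.07 = 0.0017346
Normalizing constant Z = 0.10667 + 0.0024797 + 0.021169 + 0.0017346 = 0.13205.
P(tooling wear | evidence) = 0.10667 / 0.13205 ≈ 0.808
P(calibration drift | evidence) = 0.0024797 / 0.13205 ≈ 0.019
P(contamination | evidence) = 0.021169 / 0.13205 ≈ 0.160
P(program parameter change | evidence) = 0.0017346 / 0.13205 ≈ 0.013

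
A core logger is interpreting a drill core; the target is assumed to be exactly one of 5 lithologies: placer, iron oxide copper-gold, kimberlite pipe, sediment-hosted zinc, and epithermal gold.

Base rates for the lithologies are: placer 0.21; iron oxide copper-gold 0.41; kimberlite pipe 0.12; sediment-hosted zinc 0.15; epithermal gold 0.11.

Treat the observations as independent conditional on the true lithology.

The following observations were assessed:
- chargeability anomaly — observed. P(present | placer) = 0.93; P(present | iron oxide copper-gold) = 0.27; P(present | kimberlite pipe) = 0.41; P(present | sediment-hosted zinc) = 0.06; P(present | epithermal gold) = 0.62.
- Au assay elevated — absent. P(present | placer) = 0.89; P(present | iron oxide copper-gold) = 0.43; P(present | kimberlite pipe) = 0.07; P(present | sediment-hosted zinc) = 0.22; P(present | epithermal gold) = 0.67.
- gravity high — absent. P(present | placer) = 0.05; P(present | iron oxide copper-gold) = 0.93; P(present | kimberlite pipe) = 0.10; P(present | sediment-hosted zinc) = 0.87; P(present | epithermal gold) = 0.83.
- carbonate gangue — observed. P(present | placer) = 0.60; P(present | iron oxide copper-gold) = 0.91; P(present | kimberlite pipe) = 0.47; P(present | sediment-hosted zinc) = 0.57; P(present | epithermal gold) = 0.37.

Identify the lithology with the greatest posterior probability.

By Bayes' rule with conditional independence, the unnormalized weight for each hypothesis is prior × ∏ likelihoods (using 1 − P(present | H) for each absent observation):
  placer: 0.21 × 0.93 × (1 − 0.89) × (1 − 0.05) × 0.60 = 0.012245
  iron oxide copper-gold: 0.41 × 0.27 × (1 − 0.43) × (1 − 0.93) × 0.91 = 0.0040194
  kimberlite pipe: 0.12 × 0.41 × (1 − 0.07) × (1 − 0.10) × 0.47 = 0.019355
  sediment-hosted zinc: 0.15 × 0.06 × (1 − 0.22) × (1 − 0.87) × 0.57 = 0.00052018
  epithermal gold: 0.11 × 0.62 × (1 − 0.67) × (1 − 0.83) × 0.37 = 0.0014156
The unnormalized weights sum to 0.037555.
P(placer | evidence) ≈ 0.012245 / 0.037555 ≈ 0.326
P(iron oxide copper-gold | evidence) ≈ 0.0040194 / 0.037555 ≈ 0.107
P(kimberlite pipe | evidence) ≈ 0.019355 / 0.037555 ≈ 0.515
P(sediment-hosted zinc | evidence) ≈ 0.00052018 / 0.037555 ≈ 0.014
P(epithermal gold | evidence) ≈ 0.0014156 / 0.037555 ≈ 0.038
The largest is 0.515, so kimberlite pipe is most probable.

kimberlite pipe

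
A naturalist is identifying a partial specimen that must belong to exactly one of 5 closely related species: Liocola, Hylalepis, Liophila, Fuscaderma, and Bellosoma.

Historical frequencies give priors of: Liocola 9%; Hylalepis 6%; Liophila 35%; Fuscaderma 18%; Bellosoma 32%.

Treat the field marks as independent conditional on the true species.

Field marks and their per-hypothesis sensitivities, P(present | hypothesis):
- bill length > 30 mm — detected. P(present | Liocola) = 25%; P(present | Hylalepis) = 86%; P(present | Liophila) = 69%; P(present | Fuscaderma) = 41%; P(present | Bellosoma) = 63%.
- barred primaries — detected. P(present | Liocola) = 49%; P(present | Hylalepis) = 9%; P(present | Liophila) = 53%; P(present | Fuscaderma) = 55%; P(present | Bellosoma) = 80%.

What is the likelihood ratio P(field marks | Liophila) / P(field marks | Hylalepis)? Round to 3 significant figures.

Take the product of per-field mark likelihoods under each hypothesis, then divide.
  Liophila: 0.69 × 0.53 = 0.3657
  Hylalepis: 0.86 × 0.09 = 0.0774
Bayes factor = 0.3657 / 0.0774 ≈ 4.72

4.72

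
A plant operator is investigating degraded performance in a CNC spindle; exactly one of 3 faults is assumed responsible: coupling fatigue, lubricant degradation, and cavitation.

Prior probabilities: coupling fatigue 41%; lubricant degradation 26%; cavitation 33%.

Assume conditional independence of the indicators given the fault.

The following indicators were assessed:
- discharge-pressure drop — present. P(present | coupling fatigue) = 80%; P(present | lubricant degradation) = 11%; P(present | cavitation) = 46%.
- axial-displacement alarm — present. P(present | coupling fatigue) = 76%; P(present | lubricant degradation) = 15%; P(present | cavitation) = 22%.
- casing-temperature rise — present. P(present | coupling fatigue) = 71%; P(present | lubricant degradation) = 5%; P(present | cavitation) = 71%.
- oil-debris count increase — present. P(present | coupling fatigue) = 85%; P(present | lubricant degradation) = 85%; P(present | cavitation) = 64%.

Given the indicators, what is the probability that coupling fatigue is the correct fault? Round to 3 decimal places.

For each hypothesis, the unnormalized posterior weight is prior × product of the indicator likelihoods:
  coupling fatigue: 0.41 × 0.80 × 0.76 × 0.71 × 0.85 = 0.15044
  lubricant degradation: 0.26 × 0.11 × 0.15 × 0.05 × 0.85 = 0.00018232
  cavitation: 0.33 × 0.46 × 0.22 × 0.71 × 0.64 = 0.015175
The unnormalized weights sum to 0.1658.
P(coupling fatigue | evidence) = 0.15044 / 0.1658 ≈ 0.907.

0.907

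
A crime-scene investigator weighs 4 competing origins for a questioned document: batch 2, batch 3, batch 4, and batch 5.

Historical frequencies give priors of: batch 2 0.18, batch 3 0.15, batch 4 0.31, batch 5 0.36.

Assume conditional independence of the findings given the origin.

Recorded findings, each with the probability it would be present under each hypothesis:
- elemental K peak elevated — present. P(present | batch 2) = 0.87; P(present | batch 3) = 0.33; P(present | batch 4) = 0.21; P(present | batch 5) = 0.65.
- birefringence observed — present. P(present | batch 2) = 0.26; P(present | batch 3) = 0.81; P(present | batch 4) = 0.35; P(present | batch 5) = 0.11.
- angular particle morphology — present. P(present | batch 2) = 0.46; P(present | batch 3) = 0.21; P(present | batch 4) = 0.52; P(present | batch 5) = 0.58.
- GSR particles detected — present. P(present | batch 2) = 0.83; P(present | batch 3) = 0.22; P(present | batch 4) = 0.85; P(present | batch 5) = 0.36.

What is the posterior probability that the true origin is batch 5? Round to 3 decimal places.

0.164

For each hypothesis, the unnormalized posterior weight is prior × product of the finding likelihoods:
  batch 2: 0.18 × 0.87 × 0.26 × 0.46 × 0.83 = 0.015545
  batch 3: 0.15 × 0.33 × 0.81 × 0.21 × 0.22 = 0.0018524
  batch 4: 0.31 × 0.21 × 0.35 × 0.52 × 0.85 = 0.010071
  batch 5: 0.36 × 0.65 × 0.11 × 0.58 × 0.36 = 0.0053745
The unnormalized weights sum to 0.032843.
P(batch 5 | evidence) = 0.0053745 / 0.032843 ≈ 0.164.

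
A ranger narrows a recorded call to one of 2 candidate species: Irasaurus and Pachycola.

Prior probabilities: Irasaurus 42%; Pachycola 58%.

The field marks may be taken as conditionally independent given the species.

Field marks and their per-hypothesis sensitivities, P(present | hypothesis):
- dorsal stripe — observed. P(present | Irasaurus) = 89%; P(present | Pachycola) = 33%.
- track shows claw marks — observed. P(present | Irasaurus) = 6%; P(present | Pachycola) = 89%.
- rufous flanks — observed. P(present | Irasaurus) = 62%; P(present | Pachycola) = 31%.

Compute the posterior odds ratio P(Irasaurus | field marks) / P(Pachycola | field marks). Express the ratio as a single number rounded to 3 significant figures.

0.263

Unnormalized posterior weight (prior times the field mark likelihoods) for each of the two hypotheses:
  Irasaurus: 0.42 × 0.89 × 0.06 × 0.62 = 0.013905
  Pachycola: 0.58 × 0.33 × 0.89 × 0.31 = 0.052807
Posterior odds = 0.013905 / 0.052807 ≈ 0.263.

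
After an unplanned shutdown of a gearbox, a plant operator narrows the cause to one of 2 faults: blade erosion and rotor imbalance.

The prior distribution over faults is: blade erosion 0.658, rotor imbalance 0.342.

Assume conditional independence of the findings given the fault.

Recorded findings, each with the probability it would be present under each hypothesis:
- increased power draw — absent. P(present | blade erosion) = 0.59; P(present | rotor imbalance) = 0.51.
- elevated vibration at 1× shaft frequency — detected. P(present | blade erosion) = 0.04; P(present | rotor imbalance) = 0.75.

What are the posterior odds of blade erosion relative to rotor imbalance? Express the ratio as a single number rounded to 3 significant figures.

0.0859

The normalizing constant cancels in an odds ratio, so compute prior × likelihood for the two hypotheses only (using 1 − P(present | H) for each absent finding):
  blade erosion: 0.658 × (1 − 0.59) × 0.04 = 0.010791
  rotor imbalance: 0.342 × (1 − 0.51) × 0.75 = 0.12568
Odds(blade erosion : rotor imbalance) = 0.010791 / 0.12568 ≈ 0.0859.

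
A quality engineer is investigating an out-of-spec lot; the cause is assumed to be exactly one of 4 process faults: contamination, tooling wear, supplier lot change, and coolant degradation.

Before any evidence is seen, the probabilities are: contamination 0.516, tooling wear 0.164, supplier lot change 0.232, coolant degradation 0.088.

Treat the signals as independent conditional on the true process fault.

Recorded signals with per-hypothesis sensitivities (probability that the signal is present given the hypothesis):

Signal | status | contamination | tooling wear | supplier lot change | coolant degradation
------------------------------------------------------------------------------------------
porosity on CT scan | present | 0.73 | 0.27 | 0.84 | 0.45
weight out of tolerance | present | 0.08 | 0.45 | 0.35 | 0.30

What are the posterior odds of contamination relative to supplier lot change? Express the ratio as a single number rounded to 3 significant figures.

Unnormalized posterior weight (prior times the signal likelihoods) for each of the two hypotheses:
  contamination: 0.516 × 0.73 × 0.08 = 0.030134
  supplier lot change: 0.232 × 0.84 × 0.35 = 0.068208
Posterior odds = 0.030134 / 0.068208 ≈ 0.442.

0.442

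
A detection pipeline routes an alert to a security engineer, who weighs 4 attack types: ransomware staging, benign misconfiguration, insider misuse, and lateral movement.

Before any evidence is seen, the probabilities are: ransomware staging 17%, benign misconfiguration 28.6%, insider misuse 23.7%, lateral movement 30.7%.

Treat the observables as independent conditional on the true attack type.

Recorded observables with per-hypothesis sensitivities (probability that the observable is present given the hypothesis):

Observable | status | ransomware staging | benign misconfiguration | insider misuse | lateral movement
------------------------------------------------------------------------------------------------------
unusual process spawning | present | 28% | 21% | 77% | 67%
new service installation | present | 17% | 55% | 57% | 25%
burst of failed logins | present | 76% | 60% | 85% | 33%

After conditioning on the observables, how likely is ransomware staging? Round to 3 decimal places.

Multiply each prior by the joint likelihood of the observable pattern:
  ransomware staging: 0.170 × 0.28 × 0.17 × 0.76 = 0.0061499
  benign misconfiguration: 0.286 × 0.21 × 0.55 × 0.60 = 0.01982
  insider misuse: 0.237 × 0.77 × 0.57 × 0.85 = 0.088416
  lateral movement: 0.307 × 0.67 × 0.25 × 0.33 = 0.016969
The unnormalized weights sum to 0.13136.
P(ransomware staging | evidence) = 0.0061499 / 0.13136 ≈ 0.047.

0.047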